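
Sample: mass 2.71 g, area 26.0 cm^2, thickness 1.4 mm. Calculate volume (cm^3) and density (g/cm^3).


Thickness in cm = 1.4 / 10 = 0.14 cm
Volume = 26.0 x 0.14 = 3.640 cm^3
Density = 2.71 / 3.640 = 0.745 g/cm^3


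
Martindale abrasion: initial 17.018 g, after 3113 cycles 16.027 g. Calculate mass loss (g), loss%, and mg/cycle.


Mass loss = 0.991 g
Loss = 5.82%
Rate = 0.318 mg/cycle

Loss = 17.018 - 16.027 = 0.991 g
Loss% = 0.991 / 17.018 x 100 = 5.82%
Rate = 0.991 / 3113 x 1000 = 0.318 mg/cycle


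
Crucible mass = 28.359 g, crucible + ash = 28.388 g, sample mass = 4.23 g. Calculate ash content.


Ash mass = 0.029 g
Ash content = 0.69%


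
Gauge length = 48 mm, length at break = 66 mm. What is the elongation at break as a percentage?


Extension = 66 - 48 = 18 mm
Elongation = 18 / 48 x 100 = 37.5%


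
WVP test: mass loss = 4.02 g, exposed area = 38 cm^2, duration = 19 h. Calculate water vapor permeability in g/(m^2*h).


WVP = mass_loss / (area x time) x 10000
WVP = 4.02 / (38 x 19) x 10000
WVP = 4.02 / 722 x 10000 = 55.68 g/(m^2*h)


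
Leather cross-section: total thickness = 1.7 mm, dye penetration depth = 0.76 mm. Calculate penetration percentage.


44.7%

Penetration% = 0.76 / 1.7 x 100
Penetration = 44.7%


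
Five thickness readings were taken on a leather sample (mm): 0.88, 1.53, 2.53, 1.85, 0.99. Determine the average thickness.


1.56 mm


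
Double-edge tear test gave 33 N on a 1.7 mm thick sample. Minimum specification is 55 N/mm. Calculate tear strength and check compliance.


Tear strength = 19.4 N/mm
Compliant: No

Tear strength = 33 / 1.7 = 19.4 N/mm
Required minimum = 55 N/mm
Compliant: No


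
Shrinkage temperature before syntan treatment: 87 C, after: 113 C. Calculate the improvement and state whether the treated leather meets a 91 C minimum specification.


Improvement = 26 C
Meets 91 C spec: Yes

Improvement = 113 - 87 = 26 C
Spec check: 113 C >= 91 C? Yes


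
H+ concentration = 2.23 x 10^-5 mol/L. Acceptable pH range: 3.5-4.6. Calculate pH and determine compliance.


pH = -log10(2.23 x 10^-5) = 4.65
Range: 3.5 to 4.6
Compliant: No


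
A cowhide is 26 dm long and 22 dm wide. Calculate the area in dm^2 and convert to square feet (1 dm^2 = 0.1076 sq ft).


Area = 26 x 22 = 572 dm^2
Conversion: 572 x 0.1076 = 61.55 sq ft


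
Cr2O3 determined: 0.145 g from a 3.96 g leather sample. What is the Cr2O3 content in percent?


3.66%

Cr2O3% = 0.145 / 3.96 x 100
Cr2O3% = 3.66%


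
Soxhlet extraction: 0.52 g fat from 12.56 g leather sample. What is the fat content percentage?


4.1%

Fat content = 0.52 / 12.56 x 100
Fat = 4.1%


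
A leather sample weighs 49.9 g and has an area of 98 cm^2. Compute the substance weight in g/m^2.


5091.8 g/m^2

Substance weight = mass / area x 10000
SW = 49.9 / 98 x 10000
SW = 5091.8 g/m^2


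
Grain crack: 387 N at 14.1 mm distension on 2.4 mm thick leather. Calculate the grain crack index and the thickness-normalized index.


Crack index = 387 / 14.1 = 27.4 N/mm
Normalized = 27.4 / 2.4 = 11.4 N/mm per mm


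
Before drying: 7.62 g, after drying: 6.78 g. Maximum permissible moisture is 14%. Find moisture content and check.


MC = (7.62 - 6.78) / 7.62 x 100 = 11.0%
Maximum: 14%
Acceptable: Yes


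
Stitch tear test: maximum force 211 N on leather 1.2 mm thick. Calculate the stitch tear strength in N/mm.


175.8 N/mm


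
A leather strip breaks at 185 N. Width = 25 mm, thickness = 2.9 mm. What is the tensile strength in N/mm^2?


2.55 N/mm^2

Cross-sectional area = 25 x 2.9 = 72.5 mm^2
Tensile strength = 185 / 72.5 = 2.55 N/mm^2


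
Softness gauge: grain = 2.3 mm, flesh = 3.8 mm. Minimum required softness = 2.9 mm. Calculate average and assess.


Average = (2.3 + 3.8) / 2 = 3.05 mm
Minimum = 2.9 mm
Meets requirement: Yes


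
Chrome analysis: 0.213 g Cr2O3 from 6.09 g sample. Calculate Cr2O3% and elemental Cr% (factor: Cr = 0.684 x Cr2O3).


Cr2O3 = 3.50%
Cr = 2.39%

Cr2O3% = 0.213 / 6.09 x 100 = 3.50%
Cr% = 3.50 x 0.684 = 2.39%


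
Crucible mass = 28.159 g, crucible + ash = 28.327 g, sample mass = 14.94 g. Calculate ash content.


Ash mass = 0.168 g
Ash content = 1.12%


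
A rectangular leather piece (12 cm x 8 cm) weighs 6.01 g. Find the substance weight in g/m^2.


Area = 12 x 8 = 96 cm^2
SW = 6.01 / 96 x 10000 = 626.0 g/m^2


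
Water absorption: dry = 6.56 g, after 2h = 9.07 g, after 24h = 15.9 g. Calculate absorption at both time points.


2h absorption = 38.3%
24h absorption = 142.4%

WA (2h) = (9.07 - 6.56) / 6.56 x 100 = 38.3%
WA (24h) = (15.9 - 6.56) / 6.56 x 100 = 142.4%


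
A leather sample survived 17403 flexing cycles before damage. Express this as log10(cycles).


4.24

log10(17403) = 4.24


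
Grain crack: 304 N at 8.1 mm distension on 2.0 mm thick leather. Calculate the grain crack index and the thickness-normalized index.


Crack index = 37.5 N/mm
Normalized index = 18.8 N/mm per mm


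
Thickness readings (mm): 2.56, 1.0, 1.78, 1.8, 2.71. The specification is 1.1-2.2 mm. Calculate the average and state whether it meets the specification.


Average = 1.97 mm
Within specification: Yes


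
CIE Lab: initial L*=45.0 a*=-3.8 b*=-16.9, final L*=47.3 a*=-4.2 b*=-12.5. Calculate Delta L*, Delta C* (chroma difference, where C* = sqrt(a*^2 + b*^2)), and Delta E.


Delta L* = 2.3
Delta C* = -4.14
Delta E = 4.98


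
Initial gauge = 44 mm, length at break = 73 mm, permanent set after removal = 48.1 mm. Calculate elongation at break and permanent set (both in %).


Elongation at break = 65.9%
Permanent set = 9.3%

Elongation at break = (73 - 44) / 44 x 100 = 65.9%
Permanent set = (48.1 - 44) / 44 x 100 = 9.3%


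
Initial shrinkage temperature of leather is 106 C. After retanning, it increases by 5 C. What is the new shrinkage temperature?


111 C

New Ts = 106 + 5 = 111 C


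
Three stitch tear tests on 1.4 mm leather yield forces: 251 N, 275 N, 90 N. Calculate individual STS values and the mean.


STS1 = 251 / 1.4 = 179.3 N/mm
STS2 = 275 / 1.4 = 196.4 N/mm
STS3 = 90 / 1.4 = 64.3 N/mm
Mean = (179.3 + 196.4 + 64.3) / 3 = 146.7 N/mm


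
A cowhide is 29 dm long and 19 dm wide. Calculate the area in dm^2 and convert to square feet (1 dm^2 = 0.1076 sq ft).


Area = 29 x 19 = 551 dm^2
Conversion: 551 x 0.1076 = 59.29 sq ft


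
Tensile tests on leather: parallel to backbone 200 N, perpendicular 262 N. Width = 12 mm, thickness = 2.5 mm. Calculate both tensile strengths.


Area = 12 x 2.5 = 30.0 mm^2
TS (parallel) = 200 / 30.0 = 6.67 N/mm^2
TS (perpendicular) = 262 / 30.0 = 8.73 N/mm^2


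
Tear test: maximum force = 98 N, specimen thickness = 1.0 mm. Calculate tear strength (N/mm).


98.0 N/mm

Tear strength = force / thickness
Tear = 98 / 1.0 = 98.0 N/mm


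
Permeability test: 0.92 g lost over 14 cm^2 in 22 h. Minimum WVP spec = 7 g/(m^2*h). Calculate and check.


WVP = 29.87 g/(m^2*h)
Meets specification: Yes

WVP = 0.92 / (14 x 22) x 10000 = 29.87 g/(m^2*h)
Minimum: 7 g/(m^2*h)
Meets spec: Yes


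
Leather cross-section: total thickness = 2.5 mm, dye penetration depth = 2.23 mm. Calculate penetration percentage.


89.2%


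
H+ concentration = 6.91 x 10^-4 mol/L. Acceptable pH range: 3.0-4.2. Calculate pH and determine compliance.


pH = -log10(6.91 x 10^-4) = 3.16
Range: 3.0 to 4.2
Compliant: Yes


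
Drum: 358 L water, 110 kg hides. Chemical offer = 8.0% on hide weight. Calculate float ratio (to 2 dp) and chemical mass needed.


Float ratio = 3.25
Chemical needed = 8.8 kg

Float ratio = 358 / 110 = 3.25
Chemical = 110 x 8.0 / 100 = 8.8 kg


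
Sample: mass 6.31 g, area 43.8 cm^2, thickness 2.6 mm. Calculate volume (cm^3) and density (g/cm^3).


Thickness in cm = 2.6 / 10 = 0.26 cm
Volume = 43.8 x 0.26 = 11.388 cm^3
Density = 6.31 / 11.388 = 0.554 g/cm^3


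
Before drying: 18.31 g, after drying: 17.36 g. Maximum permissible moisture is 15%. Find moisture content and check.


Moisture content = 5.2%
Acceptable: Yes

MC = (18.31 - 17.36) / 18.31 x 100 = 5.2%
Maximum: 15%
Acceptable: Yes


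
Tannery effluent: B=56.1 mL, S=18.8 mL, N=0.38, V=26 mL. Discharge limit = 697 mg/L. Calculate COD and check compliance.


COD = (56.1 - 18.8) x 0.38 x 8000 / 26 = 4361.2 mg/L
Limit: 697 mg/L
Compliant: No


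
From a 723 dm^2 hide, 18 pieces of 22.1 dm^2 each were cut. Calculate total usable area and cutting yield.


Total usable = 18 x 22.1 = 397.8 dm^2
Yield = 397.8 / 723 x 100 = 55.0%


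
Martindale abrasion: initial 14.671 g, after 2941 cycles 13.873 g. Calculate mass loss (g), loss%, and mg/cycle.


Mass loss = 0.798 g
Loss = 5.44%
Rate = 0.271 mg/cycle


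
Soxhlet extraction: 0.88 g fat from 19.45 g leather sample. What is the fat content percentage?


4.5%

Fat content = 0.88 / 19.45 x 100
Fat = 4.5%


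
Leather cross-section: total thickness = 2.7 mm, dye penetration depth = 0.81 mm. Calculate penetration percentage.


Penetration% = 0.81 / 2.7 x 100
Penetration = 30.0%


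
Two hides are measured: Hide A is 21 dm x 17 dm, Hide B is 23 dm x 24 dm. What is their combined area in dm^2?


909 dm^2


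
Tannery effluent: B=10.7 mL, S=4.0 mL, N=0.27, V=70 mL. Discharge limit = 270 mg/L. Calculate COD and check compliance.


COD = (10.7 - 4.0) x 0.27 x 8000 / 70 = 206.7 mg/L
Limit: 270 mg/L
Compliant: Yes


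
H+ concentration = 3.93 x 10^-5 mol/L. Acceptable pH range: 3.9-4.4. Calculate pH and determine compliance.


pH = 4.41
Compliant: No


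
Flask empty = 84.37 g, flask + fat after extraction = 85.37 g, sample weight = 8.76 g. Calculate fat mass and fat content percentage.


Fat mass = 85.37 - 84.37 = 1.00 g
Fat% = 1.00 / 8.76 x 100 = 11.4%


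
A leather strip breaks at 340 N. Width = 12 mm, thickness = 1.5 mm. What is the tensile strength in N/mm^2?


18.89 N/mm^2

Cross-sectional area = 12 x 1.5 = 18.0 mm^2
Tensile strength = 340 / 18.0 = 18.89 N/mm^2


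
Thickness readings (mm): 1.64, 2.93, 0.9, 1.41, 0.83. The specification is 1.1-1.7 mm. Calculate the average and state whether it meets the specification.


Sum = 7.71
Average = 7.71 / 5 = 1.54 mm
Specification range: 1.1 to 1.7 mm
Within spec: Yes


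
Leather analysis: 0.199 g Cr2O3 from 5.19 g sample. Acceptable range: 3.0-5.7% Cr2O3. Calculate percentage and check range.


Cr2O3% = 0.199 / 5.19 x 100 = 3.83%
Acceptable range: 3.0 to 5.7%
Within range: Yes


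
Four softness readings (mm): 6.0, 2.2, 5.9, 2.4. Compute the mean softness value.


4.13 mm


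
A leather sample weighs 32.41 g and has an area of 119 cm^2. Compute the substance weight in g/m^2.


2723.5 g/m^2


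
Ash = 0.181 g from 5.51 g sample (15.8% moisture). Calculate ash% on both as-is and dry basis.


As-is ash = 3.28%
Dry-basis ash = 3.90%


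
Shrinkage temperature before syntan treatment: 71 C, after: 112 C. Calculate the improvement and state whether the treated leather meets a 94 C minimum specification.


Improvement = 112 - 71 = 41 C
Spec check: 112 C >= 94 C? Yes


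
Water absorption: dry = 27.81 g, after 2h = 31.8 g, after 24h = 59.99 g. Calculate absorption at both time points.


2h absorption = 14.3%
24h absorption = 115.7%


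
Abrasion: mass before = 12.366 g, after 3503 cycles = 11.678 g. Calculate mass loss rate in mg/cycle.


0.196 mg/cycle

Mass loss = 12.366 - 11.678 = 0.688 g
Rate = 0.688 / 3503 x 1000 = 0.196 mg/cycle


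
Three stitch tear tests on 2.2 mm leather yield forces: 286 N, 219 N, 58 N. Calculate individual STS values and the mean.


STS1 = 130.0 N/mm
STS2 = 99.5 N/mm
STS3 = 26.4 N/mm
Mean = 85.3 N/mm

STS1 = 286 / 2.2 = 130.0 N/mm
STS2 = 219 / 2.2 = 99.5 N/mm
STS3 = 58 / 2.2 = 26.4 N/mm
Mean = (130.0 + 99.5 + 26.4) / 3 = 85.3 N/mm


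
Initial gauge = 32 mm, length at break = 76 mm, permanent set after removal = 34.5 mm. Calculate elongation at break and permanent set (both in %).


Elongation at break = (76 - 32) / 32 x 100 = 137.5%
Permanent set = (34.5 - 32) / 32 x 100 = 7.8%


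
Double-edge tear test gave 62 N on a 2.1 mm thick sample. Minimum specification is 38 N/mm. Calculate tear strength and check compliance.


Tear strength = 29.5 N/mm
Compliant: No


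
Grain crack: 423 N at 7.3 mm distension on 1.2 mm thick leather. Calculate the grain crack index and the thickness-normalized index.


Crack index = 57.9 N/mm
Normalized index = 48.3 N/mm per mm


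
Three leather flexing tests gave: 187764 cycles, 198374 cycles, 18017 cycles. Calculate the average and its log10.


Average = (187764 + 198374 + 18017) / 3 = 134718 cycles
log10(134718) = 5.13


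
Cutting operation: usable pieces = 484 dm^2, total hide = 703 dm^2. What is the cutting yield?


68.8%

Yield = usable / total x 100
Yield = 484 / 703 x 100 = 68.8%


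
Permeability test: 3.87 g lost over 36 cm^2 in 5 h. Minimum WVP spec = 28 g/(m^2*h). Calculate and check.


WVP = 3.87 / (36 x 5) x 10000 = 215.00 g/(m^2*h)
Minimum: 28 g/(m^2*h)
Meets spec: Yes


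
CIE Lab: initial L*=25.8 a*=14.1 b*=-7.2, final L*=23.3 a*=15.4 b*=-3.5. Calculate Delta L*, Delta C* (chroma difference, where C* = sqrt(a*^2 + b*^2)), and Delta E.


Delta L* = -2.5
Delta C* = -0.04
Delta E = 4.65

Delta L* = 23.3 - 25.8 = -2.5
C1* = sqrt((14.1)^2 + (-7.2)^2) = 15.832
C2* = sqrt((15.4)^2 + (-3.5)^2) = 15.793
Delta C* = 15.793 - 15.832 = -0.04
Delta E = sqrt((-2.5)^2 + (1.3)^2 + (3.7)^2) = 4.65


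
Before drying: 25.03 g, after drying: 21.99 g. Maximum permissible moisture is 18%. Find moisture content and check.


Moisture content = 12.1%
Acceptable: Yes


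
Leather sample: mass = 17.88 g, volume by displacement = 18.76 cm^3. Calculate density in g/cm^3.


Density = mass / volume
Density = 17.88 / 18.76 = 0.953 g/cm^3


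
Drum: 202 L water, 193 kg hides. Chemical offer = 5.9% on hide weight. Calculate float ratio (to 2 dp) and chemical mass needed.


Float ratio = 202 / 193 = 1.05
Chemical = 193 x 5.9 / 100 = 11.387 kg


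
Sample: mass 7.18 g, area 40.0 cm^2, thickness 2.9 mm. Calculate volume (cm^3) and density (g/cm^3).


Volume = 11.600 cm^3
Density = 0.619 g/cm^3


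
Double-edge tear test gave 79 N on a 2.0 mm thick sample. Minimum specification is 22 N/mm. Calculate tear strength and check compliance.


Tear strength = 39.5 N/mm
Compliant: Yes

Tear strength = 79 / 2.0 = 39.5 N/mm
Required minimum = 22 N/mm
Compliant: Yes


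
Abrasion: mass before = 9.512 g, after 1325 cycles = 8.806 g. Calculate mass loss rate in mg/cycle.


Mass loss = 9.512 - 8.806 = 0.706 g
Rate = 0.706 / 1325 x 1000 = 0.533 mg/cycle


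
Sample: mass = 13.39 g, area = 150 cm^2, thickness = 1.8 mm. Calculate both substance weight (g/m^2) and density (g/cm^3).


SW = 13.39 / 150 x 10000 = 892.7 g/m^2
Volume = 150 x 1.8 / 10 = 27.00 cm^3
Density = 13.39 / 27.00 = 0.496 g/cm^3


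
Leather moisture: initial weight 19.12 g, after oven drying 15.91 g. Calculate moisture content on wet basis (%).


16.8%


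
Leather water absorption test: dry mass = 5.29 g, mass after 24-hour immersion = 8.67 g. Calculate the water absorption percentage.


Water absorbed = 8.67 - 5.29 = 3.38 g
WA% = 3.38 / 5.29 x 100 = 63.9%


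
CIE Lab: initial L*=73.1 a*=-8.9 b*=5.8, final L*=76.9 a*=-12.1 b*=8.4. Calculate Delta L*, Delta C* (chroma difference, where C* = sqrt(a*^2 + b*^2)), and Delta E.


Delta L* = 76.9 - 73.1 = 3.8
C1* = sqrt((-8.9)^2 + (5.8)^2) = 10.623
C2* = sqrt((-12.1)^2 + (8.4)^2) = 14.730
Delta C* = 14.730 - 10.623 = 4.11
Delta E = sqrt((3.8)^2 + (-3.2)^2 + (2.6)^2) = 5.61


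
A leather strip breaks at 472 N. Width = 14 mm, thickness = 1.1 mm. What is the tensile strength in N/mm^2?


Cross-sectional area = 14 x 1.1 = 15.4 mm^2
Tensile strength = 472 / 15.4 = 30.65 N/mm^2


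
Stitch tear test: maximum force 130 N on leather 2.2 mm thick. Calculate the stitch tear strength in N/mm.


Stitch tear strength = force / thickness
STS = 130 / 2.2 = 59.1 N/mm


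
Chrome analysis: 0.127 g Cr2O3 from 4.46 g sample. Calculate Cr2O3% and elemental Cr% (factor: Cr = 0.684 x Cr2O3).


Cr2O3% = 0.127 / 4.46 x 100 = 2.85%
Cr% = 2.85 x 0.684 = 1.95%


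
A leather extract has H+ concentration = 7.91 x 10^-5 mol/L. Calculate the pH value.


pH = 4.10


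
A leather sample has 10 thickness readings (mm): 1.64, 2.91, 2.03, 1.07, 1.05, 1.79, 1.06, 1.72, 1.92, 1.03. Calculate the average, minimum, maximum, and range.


Sum = 16.22
Average = 16.22 / 10 = 1.62 mm
Minimum = 1.03 mm
Maximum = 2.91 mm
Range = 2.91 - 1.03 = 1.88 mm


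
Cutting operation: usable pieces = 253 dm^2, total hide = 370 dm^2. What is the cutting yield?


Yield = usable / total x 100
Yield = 253 / 370 x 100 = 68.4%


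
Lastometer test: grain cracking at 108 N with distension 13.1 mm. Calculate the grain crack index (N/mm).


8.2 N/mm

Grain crack index = force / distension
Index = 108 / 13.1 = 8.2 N/mm


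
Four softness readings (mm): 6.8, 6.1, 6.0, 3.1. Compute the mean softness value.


Sum = 6.8 + 6.1 + 6.0 + 3.1
Mean = 22.0 / 4 = 5.50 mm


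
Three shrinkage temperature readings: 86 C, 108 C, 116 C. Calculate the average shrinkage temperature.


Average = (86 + 108 + 116) / 3
Average = 310 / 3 = 103.3 C


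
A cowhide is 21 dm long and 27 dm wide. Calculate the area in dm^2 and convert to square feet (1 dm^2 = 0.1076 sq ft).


Area = 21 x 27 = 567 dm^2
Conversion: 567 x 0.1076 = 61.01 sq ft


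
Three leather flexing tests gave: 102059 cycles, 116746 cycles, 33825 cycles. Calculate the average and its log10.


Average = 84210 cycles
log10 = 4.93

Average = (102059 + 116746 + 33825) / 3 = 84210 cycles
log10(84210) = 4.93


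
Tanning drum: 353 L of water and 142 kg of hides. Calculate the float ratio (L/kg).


2.5

Float ratio = water / hide weight
Ratio = 353 / 142 = 2.5


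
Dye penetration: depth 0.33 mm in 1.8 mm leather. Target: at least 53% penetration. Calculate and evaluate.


Penetration = 0.33 / 1.8 x 100 = 18.3%
Target: 53%
Meets target: No


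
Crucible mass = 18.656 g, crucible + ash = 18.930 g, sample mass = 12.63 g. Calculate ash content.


Ash mass = 18.930 - 18.656 = 0.274 g
Ash% = 0.274 / 12.63 x 100 = 2.17%


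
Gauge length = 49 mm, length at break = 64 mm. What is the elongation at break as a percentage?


30.6%

Extension = 64 - 49 = 15 mm
Elongation = 15 / 49 x 100 = 30.6%


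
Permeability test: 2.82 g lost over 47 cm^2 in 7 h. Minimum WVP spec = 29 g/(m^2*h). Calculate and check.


WVP = 85.71 g/(m^2*h)
Meets specification: Yes

WVP = 2.82 / (47 x 7) x 10000 = 85.71 g/(m^2*h)
Minimum: 29 g/(m^2*h)
Meets spec: Yes


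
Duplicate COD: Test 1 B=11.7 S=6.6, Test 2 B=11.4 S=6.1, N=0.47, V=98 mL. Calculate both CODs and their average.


COD1 = 195.7 mg/L
COD2 = 203.3 mg/L
Average = 199.5 mg/L

COD1 = (11.7 - 6.6) x 0.47 x 8000 / 98 = 195.7 mg/L
COD2 = (11.4 - 6.1) x 0.47 x 8000 / 98 = 203.3 mg/L
Average = (195.7 + 203.3) / 2 = 199.5 mg/L


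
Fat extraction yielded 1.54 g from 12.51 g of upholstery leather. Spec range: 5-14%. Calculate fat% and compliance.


Fat content = 12.3%
Compliant: Yes

Fat% = 1.54 / 12.51 x 100 = 12.3%
Spec range: 5-14%
Compliant: Yes


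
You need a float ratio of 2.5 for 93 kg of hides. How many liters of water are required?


232.5 L


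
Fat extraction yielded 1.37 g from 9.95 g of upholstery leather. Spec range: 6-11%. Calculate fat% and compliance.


Fat content = 13.8%
Compliant: No

Fat% = 1.37 / 9.95 x 100 = 13.8%
Spec range: 6-11%
Compliant: No


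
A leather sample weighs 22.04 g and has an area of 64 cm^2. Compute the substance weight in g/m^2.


3443.8 g/m^2


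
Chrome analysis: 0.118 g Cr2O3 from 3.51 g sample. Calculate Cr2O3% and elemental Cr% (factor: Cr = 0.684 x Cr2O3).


Cr2O3 = 3.36%
Cr = 2.30%

Cr2O3% = 0.118 / 3.51 x 100 = 3.36%
Cr% = 3.36 x 0.684 = 2.30%


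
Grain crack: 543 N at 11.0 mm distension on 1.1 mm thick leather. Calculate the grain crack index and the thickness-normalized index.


Crack index = 543 / 11.0 = 49.4 N/mm
Normalized = 49.4 / 1.1 = 44.9 N/mm per mm


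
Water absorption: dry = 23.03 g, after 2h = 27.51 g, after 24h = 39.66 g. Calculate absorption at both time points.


WA (2h) = (27.51 - 23.03) / 23.03 x 100 = 19.5%
WA (24h) = (39.66 - 23.03) / 23.03 x 100 = 72.2%


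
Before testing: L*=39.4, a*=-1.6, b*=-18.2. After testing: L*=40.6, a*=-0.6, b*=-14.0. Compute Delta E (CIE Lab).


dL = 40.6 - 39.4 = 1.2
da = -0.6 - (-1.6) = 1.0
db = -14.0 - (-18.2) = 4.2
dE = sqrt((1.2)^2 + (1.0)^2 + (4.2)^2) = 4.48


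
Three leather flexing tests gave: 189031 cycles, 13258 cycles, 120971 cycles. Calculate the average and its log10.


Average = 107753 cycles
log10 = 5.03

Average = (189031 + 13258 + 120971) / 3 = 107753 cycles
log10(107753) = 5.03


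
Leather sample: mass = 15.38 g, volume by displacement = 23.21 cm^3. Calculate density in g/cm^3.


Density = mass / volume
Density = 15.38 / 23.21 = 0.663 g/cm^3


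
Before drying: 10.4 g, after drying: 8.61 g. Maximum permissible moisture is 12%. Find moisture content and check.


MC = (10.4 - 8.61) / 10.4 x 100 = 17.2%
Maximum: 12%
Acceptable: No


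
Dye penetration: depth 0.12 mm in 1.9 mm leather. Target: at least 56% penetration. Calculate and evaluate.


Penetration = 0.12 / 1.9 x 100 = 6.3%
Target: 56%
Meets target: No


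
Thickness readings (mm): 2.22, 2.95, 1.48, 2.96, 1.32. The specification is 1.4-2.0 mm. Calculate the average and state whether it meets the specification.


Sum = 10.93
Average = 10.93 / 5 = 2.19 mm
Specification range: 1.4 to 2.0 mm
Within spec: No


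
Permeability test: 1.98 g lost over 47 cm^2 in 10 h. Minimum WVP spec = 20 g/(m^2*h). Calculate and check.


WVP = 42.13 g/(m^2*h)
Meets specification: Yes


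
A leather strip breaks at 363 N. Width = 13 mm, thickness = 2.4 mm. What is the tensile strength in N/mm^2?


Cross-sectional area = 13 x 2.4 = 31.2 mm^2
Tensile strength = 363 / 31.2 = 11.63 N/mm^2


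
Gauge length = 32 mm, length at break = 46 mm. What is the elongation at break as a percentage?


43.8%


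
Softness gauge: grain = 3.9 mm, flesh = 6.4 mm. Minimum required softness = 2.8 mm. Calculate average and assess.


Average = (3.9 + 6.4) / 2 = 5.15 mm
Minimum = 2.8 mm
Meets requirement: Yes


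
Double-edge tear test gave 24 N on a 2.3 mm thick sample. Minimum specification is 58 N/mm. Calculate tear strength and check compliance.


Tear strength = 24 / 2.3 = 10.4 N/mm
Required minimum = 58 N/mm
Compliant: No


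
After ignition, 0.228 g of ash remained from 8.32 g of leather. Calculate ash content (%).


2.74%


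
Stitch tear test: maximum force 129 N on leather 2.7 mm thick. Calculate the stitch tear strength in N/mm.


47.8 N/mm


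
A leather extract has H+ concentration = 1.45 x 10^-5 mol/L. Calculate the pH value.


pH = 4.84

pH = -log10[H+]
pH = -log10(1.45 x 10^-5) = 4.84


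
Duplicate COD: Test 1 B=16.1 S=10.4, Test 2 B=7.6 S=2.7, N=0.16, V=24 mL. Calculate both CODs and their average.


COD1 = 304.0 mg/L
COD2 = 261.3 mg/L
Average = 282.7 mg/L

COD1 = (16.1 - 10.4) x 0.16 x 8000 / 24 = 304.0 mg/L
COD2 = (7.6 - 2.7) x 0.16 x 8000 / 24 = 261.3 mg/L
Average = (304.0 + 261.3) / 2 = 282.7 mg/L


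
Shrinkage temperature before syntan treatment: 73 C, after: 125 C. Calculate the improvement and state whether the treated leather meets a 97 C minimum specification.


Improvement = 52 C
Meets 97 C spec: Yes

Improvement = 125 - 73 = 52 C
Spec check: 125 C >= 97 C? Yes


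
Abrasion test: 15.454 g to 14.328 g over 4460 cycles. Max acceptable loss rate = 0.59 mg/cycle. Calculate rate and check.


Loss = 15.454 - 14.328 = 1.126 g
Rate = 1.126 g / 4460 cycles x 1000 = 0.252 mg/cycle
Max = 0.59 mg/cycle
Passes: Yes


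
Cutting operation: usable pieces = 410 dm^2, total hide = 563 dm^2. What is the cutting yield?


Yield = usable / total x 100
Yield = 410 / 563 x 100 = 72.8%


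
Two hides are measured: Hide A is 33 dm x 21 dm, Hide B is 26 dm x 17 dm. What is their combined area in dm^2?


Hide A area = 33 x 21 = 693 dm^2
Hide B area = 26 x 17 = 442 dm^2
Total = 693 + 442 = 1135 dm^2


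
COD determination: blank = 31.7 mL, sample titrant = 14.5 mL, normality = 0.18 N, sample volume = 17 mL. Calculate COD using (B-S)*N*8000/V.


1456.9 mg/L


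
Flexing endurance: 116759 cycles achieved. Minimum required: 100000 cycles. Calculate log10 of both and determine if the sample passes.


log10(116759) = 5.07
log10(100000) = 5.00
Passes: Yes


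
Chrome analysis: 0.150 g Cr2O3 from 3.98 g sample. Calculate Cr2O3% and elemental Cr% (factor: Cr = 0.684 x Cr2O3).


Cr2O3% = 0.150 / 3.98 x 100 = 3.77%
Cr% = 3.77 x 0.684 = 2.58%


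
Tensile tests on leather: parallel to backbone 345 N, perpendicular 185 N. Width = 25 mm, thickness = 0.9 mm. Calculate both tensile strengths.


Area = 25 x 0.9 = 22.5 mm^2
TS (parallel) = 345 / 22.5 = 15.33 N/mm^2
TS (perpendicular) = 185 / 22.5 = 8.22 N/mm^2


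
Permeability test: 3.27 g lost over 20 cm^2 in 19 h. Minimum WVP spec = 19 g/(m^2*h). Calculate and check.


WVP = 86.05 g/(m^2*h)
Meets specification: Yes

WVP = 3.27 / (20 x 19) x 10000 = 86.05 g/(m^2*h)
Minimum: 19 g/(m^2*h)
Meets spec: Yes


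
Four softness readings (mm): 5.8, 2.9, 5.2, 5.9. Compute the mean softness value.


Sum = 5.8 + 2.9 + 5.2 + 5.9
Mean = 19.8 / 4 = 4.95 mm


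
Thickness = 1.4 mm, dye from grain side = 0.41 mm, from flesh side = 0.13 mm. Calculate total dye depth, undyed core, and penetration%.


Total dyed = 0.41 + 0.13 = 0.54 mm
Undyed core = 1.4 - 0.54 = 0.86 mm
Penetration = 0.54 / 1.4 x 100 = 38.6%


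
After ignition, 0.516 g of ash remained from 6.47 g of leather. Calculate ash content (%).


Ash% = 0.516 / 6.47 x 100
Ash% = 7.98%


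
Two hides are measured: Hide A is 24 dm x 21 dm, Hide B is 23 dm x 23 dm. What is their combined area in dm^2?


Hide A area = 24 x 21 = 504 dm^2
Hide B area = 23 x 23 = 529 dm^2
Total = 504 + 529 = 1033 dm^2


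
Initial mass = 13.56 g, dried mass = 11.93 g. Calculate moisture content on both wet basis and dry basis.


Wet basis = 12.0%
Dry basis = 13.7%


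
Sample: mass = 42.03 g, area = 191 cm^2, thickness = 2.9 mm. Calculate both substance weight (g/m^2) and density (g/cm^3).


Substance weight = 2200.5 g/m^2
Density = 0.759 g/cm^3

SW = 42.03 / 191 x 10000 = 2200.5 g/m^2
Volume = 191 x 2.9 / 10 = 55.39 cm^3
Density = 42.03 / 55.39 = 0.759 g/cm^3


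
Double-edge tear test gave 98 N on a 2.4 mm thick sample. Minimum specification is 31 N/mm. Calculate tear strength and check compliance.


Tear strength = 98 / 2.4 = 40.8 N/mm
Required minimum = 31 N/mm
Compliant: Yes


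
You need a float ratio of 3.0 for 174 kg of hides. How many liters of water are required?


Water = hide weight x target ratio
Water = 174 x 3.0 = 522.0 L


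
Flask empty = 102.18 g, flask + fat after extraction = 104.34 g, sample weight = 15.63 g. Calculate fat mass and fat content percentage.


Fat mass = 2.16 g
Fat content = 13.8%


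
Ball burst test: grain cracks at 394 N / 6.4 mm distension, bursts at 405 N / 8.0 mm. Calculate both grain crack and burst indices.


Crack index = 61.6 N/mm
Burst index = 50.6 N/mm


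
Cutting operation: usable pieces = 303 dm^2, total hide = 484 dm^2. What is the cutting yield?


Yield = usable / total x 100
Yield = 303 / 484 x 100 = 62.6%


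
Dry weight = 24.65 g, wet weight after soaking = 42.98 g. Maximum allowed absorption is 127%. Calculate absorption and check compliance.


Absorption = 74.4%
Compliant: Yes

WA = (42.98 - 24.65) / 24.65 x 100 = 74.4%
Maximum allowed: 127%
Compliant: Yes


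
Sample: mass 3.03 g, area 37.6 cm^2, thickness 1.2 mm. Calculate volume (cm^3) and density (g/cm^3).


Thickness in cm = 1.2 / 10 = 0.12 cm
Volume = 37.6 x 0.12 = 4.512 cm^3
Density = 3.03 / 4.512 = 0.672 g/cm^3


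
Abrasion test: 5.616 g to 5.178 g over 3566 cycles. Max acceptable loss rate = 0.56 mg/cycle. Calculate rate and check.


Loss = 5.616 - 5.178 = 0.438 g
Rate = 0.438 g / 3566 cycles x 1000 = 0.123 mg/cycle
Max = 0.56 mg/cycle
Passes: Yes


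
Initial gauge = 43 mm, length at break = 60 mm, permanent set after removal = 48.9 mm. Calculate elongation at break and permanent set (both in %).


Elongation at break = (60 - 43) / 43 x 100 = 39.5%
Permanent set = (48.9 - 43) / 43 x 100 = 13.7%


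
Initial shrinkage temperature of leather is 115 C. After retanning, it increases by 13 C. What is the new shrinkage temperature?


128 C

New Ts = 115 + 13 = 128 C


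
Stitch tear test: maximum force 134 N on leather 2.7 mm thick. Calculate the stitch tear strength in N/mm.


Stitch tear strength = force / thickness
STS = 134 / 2.7 = 49.6 N/mm


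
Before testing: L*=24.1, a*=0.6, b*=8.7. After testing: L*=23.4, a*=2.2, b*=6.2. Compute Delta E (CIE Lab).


dL = 23.4 - 24.1 = -0.7
da = 2.2 - 0.6 = 1.6
db = 6.2 - 8.7 = -2.5
dE = sqrt((-0.7)^2 + (1.6)^2 + (-2.5)^2) = 3.05


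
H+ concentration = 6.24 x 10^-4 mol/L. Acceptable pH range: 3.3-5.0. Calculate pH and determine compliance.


pH = 3.20
Compliant: No


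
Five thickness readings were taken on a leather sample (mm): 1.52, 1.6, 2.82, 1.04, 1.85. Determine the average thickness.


1.77 mm


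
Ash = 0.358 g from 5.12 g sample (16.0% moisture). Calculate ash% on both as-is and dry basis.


As-is ash = 6.99%
Dry-basis ash = 8.32%


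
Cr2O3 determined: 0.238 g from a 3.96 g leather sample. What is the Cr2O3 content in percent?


Cr2O3% = 0.238 / 3.96 x 100
Cr2O3% = 6.01%


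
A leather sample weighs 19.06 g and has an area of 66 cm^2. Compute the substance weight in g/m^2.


2887.9 g/m^2


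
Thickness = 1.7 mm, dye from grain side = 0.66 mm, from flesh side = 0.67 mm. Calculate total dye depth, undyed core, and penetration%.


Total dyed = 1.33 mm
Undyed core = 0.37 mm
Penetration = 78.2%

Total dyed = 0.66 + 0.67 = 1.33 mm
Undyed core = 1.7 - 1.33 = 0.37 mm
Penetration = 1.33 / 1.7 x 100 = 78.2%


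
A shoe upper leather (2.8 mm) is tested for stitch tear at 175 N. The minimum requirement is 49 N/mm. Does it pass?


STS = 62.5 N/mm
Passes: Yes


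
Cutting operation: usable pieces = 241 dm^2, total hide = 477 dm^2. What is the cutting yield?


Yield = usable / total x 100
Yield = 241 / 477 x 100 = 50.5%


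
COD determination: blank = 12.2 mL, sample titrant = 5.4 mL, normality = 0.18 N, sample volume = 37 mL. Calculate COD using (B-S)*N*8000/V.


COD = (12.2 - 5.4) x 0.18 x 8000 / 37
COD = 6.8 x 0.18 x 8000 / 37
COD = 264.6 mg/L


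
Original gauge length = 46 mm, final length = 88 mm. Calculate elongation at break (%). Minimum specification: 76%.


Extension = 88 - 46 = 42 mm
Elongation = 42 / 46 x 100 = 91.3%
Minimum required: 76%
Meets specification: Yes


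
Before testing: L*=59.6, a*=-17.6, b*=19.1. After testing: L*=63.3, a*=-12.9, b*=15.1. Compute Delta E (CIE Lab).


dL = 63.3 - 59.6 = 3.7
da = -12.9 - (-17.6) = 4.7
db = 15.1 - 19.1 = -4.0
dE = sqrt((3.7)^2 + (4.7)^2 + (-4.0)^2) = 7.20


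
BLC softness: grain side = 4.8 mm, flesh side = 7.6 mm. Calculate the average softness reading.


Average = (4.8 + 7.6) / 2
Average = 6.20 mm


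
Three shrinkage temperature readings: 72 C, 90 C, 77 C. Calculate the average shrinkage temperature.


79.7 C

Average = (72 + 90 + 77) / 3
Average = 239 / 3 = 79.7 C


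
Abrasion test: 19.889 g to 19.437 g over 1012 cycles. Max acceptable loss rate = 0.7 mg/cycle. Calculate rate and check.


Loss = 19.889 - 19.437 = 0.452 g
Rate = 0.452 g / 1012 cycles x 1000 = 0.447 mg/cycle
Max = 0.7 mg/cycle
Passes: Yes


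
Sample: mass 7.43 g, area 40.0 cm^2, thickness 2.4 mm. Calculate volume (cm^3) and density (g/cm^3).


Volume = 9.600 cm^3
Density = 0.774 g/cm^3

Thickness in cm = 2.4 / 10 = 0.24 cm
Volume = 40.0 x 0.24 = 9.600 cm^3
Density = 7.43 / 9.600 = 0.774 g/cm^3


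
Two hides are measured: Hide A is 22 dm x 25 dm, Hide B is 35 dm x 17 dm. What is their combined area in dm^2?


1145 dm^2

Hide A area = 22 x 25 = 550 dm^2
Hide B area = 35 x 17 = 595 dm^2
Total = 550 + 595 = 1145 dm^2


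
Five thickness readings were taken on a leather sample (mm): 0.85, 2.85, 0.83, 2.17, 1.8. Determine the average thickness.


Sum = 0.85 + 2.85 + 0.83 + 2.17 + 1.8 = 8.50
Average = 8.50 / 5 = 1.70 mm


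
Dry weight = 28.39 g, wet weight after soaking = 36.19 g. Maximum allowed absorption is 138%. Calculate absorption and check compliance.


Absorption = 27.5%
Compliant: Yes

WA = (36.19 - 28.39) / 28.39 x 100 = 27.5%
Maximum allowed: 138%
Compliant: Yes


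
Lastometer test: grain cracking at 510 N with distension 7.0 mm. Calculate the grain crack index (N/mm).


72.9 N/mm


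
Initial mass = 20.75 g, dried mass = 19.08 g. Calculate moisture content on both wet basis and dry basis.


Moisture lost = 20.75 - 19.08 = 1.67 g
Wet basis MC = 1.67 / 20.75 x 100 = 8.0%
Dry basis MC = 1.67 / 19.08 x 100 = 8.8%


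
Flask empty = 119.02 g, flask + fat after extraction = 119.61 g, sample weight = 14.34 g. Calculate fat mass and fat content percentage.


Fat mass = 0.59 g
Fat content = 4.1%

Fat mass = 119.61 - 119.02 = 0.59 g
Fat% = 0.59 / 14.34 x 100 = 4.1%


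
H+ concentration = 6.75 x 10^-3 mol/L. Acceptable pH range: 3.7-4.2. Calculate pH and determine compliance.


pH = 2.17
Compliant: No

pH = -log10(6.75 x 10^-3) = 2.17
Range: 3.7 to 4.2
Compliant: No


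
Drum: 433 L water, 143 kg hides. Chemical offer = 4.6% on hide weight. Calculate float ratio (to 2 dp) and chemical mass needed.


Float ratio = 433 / 143 = 3.03
Chemical = 143 x 4.6 / 100 = 6.578 kg


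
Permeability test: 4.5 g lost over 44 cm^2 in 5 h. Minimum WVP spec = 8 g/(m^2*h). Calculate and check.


WVP = 204.55 g/(m^2*h)
Meets specification: Yes


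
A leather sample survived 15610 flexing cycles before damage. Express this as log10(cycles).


4.19

log10(15610) = 4.19


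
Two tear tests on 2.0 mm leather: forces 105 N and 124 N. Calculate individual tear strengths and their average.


Tear 1 = 52.5 N/mm
Tear 2 = 62.0 N/mm
Average = 57.3 N/mm

Tear 1 = 105 / 2.0 = 52.5 N/mm
Tear 2 = 124 / 2.0 = 62.0 N/mm
Average = (52.5 + 62.0) / 2 = 57.3 N/mm


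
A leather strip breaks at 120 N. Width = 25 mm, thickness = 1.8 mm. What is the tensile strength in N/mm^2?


Cross-sectional area = 25 x 1.8 = 45.0 mm^2
Tensile strength = 120 / 45.0 = 2.67 N/mm^2


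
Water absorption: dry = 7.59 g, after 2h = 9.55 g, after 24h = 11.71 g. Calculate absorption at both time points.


WA (2h) = (9.55 - 7.59) / 7.59 x 100 = 25.8%
WA (24h) = (11.71 - 7.59) / 7.59 x 100 = 54.3%


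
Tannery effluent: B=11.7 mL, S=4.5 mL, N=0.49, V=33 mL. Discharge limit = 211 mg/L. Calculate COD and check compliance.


COD = (11.7 - 4.5) x 0.49 x 8000 / 33 = 855.3 mg/L
Limit: 211 mg/L
Compliant: No


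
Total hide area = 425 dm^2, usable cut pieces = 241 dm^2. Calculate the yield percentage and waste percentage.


Yield = 241 / 425 x 100 = 56.7%
Waste = 425 - 241 = 184 dm^2
Waste% = 100 - 56.7 = 43.3%


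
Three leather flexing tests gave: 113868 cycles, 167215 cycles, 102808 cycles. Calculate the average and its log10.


Average = (113868 + 167215 + 102808) / 3 = 127964 cycles
log10(127964) = 5.11


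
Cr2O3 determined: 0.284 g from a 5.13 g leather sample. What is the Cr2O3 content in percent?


Cr2O3% = 0.284 / 5.13 x 100
Cr2O3% = 5.54%


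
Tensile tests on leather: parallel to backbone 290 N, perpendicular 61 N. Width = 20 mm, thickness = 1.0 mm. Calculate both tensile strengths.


Parallel = 14.50 N/mm^2
Perpendicular = 3.05 N/mm^2

Area = 20 x 1.0 = 20.0 mm^2
TS (parallel) = 290 / 20.0 = 14.50 N/mm^2
TS (perpendicular) = 61 / 20.0 = 3.05 N/mm^2


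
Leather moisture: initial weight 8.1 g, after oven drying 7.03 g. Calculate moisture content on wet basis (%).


13.2%


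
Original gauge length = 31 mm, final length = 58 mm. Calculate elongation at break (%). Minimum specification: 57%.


Extension = 58 - 31 = 27 mm
Elongation = 27 / 31 x 100 = 87.1%
Minimum required: 57%
Meets specification: Yes


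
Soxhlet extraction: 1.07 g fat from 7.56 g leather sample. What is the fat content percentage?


14.2%

Fat content = 1.07 / 7.56 x 100
Fat = 14.2%


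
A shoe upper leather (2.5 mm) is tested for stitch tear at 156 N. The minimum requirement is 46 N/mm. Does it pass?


STS = 156 / 2.5 = 62.4 N/mm
Minimum required: 46 N/mm
Passes: Yes


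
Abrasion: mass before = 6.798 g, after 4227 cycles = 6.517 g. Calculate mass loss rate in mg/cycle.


Mass loss = 6.798 - 6.517 = 0.281 g
Rate = 0.281 / 4227 x 1000 = 0.066 mg/cycle


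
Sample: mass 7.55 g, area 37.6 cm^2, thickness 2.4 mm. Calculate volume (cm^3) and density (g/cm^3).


Thickness in cm = 2.4 / 10 = 0.24 cm
Volume = 37.6 x 0.24 = 9.024 cm^3
Density = 7.55 / 9.024 = 0.837 g/cm^3


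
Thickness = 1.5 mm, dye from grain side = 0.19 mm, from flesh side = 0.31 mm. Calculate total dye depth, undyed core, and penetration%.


Total dyed = 0.50 mm
Undyed core = 1.00 mm
Penetration = 33.3%


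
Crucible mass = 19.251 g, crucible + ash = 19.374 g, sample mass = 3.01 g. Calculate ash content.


Ash mass = 0.123 g
Ash content = 4.09%

Ash mass = 19.374 - 19.251 = 0.123 g
Ash% = 0.123 / 3.01 x 100 = 4.09%


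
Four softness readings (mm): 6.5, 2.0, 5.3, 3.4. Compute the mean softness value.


4.30 mm


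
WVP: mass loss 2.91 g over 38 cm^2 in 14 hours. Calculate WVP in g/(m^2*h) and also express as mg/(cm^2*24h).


WVP = 54.70 g/(m^2*h)
Daily rate = 131.28 mg/(cm^2*24h)

WVP = 2.91 / (38 x 14) x 10000 = 54.70 g/(m^2*h)
Mass loss in mg = 2.91 x 1000 = 2910 mg
Per cm^2 per 24h in mg: 2910 x 24 / (38 x 14) = 69840 / 532 = 131.28 mg/(cm^2*24h)


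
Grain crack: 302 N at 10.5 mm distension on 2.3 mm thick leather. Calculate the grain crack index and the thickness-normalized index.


Crack index = 302 / 10.5 = 28.8 N/mm
Normalized = 28.8 / 2.3 = 12.5 N/mm per mm


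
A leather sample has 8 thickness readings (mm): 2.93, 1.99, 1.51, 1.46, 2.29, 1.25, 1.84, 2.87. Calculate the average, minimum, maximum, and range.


Average = 2.02 mm
Min = 1.25 mm
Max = 2.93 mm
Range = 1.68 mm


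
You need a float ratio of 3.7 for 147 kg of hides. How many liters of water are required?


543.9 L

Water = hide weight x target ratio
Water = 147 x 3.7 = 543.9 L


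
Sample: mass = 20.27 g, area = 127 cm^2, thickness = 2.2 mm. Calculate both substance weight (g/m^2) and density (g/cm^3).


SW = 20.27 / 127 x 10000 = 1596.1 g/m^2
Volume = 127 x 2.2 / 10 = 27.94 cm^3
Density = 20.27 / 27.94 = 0.725 g/cm^3


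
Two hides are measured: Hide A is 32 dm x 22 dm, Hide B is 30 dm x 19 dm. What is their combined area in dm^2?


Hide A area = 32 x 22 = 704 dm^2
Hide B area = 30 x 19 = 570 dm^2
Total = 704 + 570 = 1274 dm^2


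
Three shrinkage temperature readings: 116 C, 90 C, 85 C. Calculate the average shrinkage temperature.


97.0 C


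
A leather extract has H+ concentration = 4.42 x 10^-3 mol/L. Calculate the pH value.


pH = 2.35


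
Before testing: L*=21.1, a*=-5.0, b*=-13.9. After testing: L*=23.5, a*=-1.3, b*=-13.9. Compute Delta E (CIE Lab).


dL = 23.5 - 21.1 = 2.4
da = -1.3 - (-5.0) = 3.7
db = -13.9 - (-13.9) = 0.0
dE = sqrt((2.4)^2 + (3.7)^2 + (0.0)^2) = 4.41


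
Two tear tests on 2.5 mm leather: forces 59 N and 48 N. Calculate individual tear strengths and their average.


Tear 1 = 23.6 N/mm
Tear 2 = 19.2 N/mm
Average = 21.4 N/mm

Tear 1 = 59 / 2.5 = 23.6 N/mm
Tear 2 = 48 / 2.5 = 19.2 N/mm
Average = (23.6 + 19.2) / 2 = 21.4 N/mm
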